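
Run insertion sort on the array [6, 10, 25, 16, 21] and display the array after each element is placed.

First element 6 is already 'sorted'
Insert 10: shifted 0 elements -> [6, 10, 25, 16, 21]
Insert 25: shifted 0 elements -> [6, 10, 25, 16, 21]
Insert 16: shifted 1 elements -> [6, 10, 16, 25, 21]
Insert 21: shifted 1 elements -> [6, 10, 16, 21, 25]


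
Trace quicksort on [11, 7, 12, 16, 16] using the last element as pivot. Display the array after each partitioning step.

Partition 1: pivot=16 at index 4 -> [11, 7, 12, 16, 16]
Partition 2: pivot=16 at index 3 -> [11, 7, 12, 16, 16]
Partition 3: pivot=12 at index 2 -> [11, 7, 12, 16, 16]
Partition 4: pivot=7 at index 0 -> [7, 11, 12, 16, 16]


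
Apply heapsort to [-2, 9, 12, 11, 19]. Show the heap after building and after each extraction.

Build heap: [19, 11, 12, -2, 9]
Extract 19: [12, 11, 9, -2, 19]
Extract 12: [11, -2, 9, 12, 19]
Extract 11: [9, -2, 11, 12, 19]
Extract 9: [-2, 9, 11, 12, 19]


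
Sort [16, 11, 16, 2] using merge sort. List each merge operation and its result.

Divide and conquer:
  Merge [16] + [11] -> [11, 16]
  Merge [16] + [2] -> [2, 16]
  Merge [11, 16] + [2, 16] -> [2, 11, 16, 16]


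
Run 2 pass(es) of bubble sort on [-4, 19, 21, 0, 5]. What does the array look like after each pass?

After pass 1: [-4, 19, 0, 5, 21] (2 swaps)
After pass 2: [-4, 0, 5, 19, 21] (2 swaps)
Total swaps: 4


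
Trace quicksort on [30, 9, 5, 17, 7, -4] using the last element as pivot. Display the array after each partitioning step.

Partition 1: pivot=-4 at index 0 -> [-4, 9, 5, 17, 7, 30]
Partition 2: pivot=30 at index 5 -> [-4, 9, 5, 17, 7, 30]
Partition 3: pivot=7 at index 2 -> [-4, 5, 7, 17, 9, 30]
Partition 4: pivot=9 at index 3 -> [-4, 5, 7, 9, 17, 30]


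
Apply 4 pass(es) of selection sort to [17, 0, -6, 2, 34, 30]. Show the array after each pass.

Pass 1: Select minimum -6 at index 2, swap -> [-6, 0, 17, 2, 34, 30]
Pass 2: Select minimum 0 at index 1, swap -> [-6, 0, 17, 2, 34, 30]
Pass 3: Select minimum 2 at index 3, swap -> [-6, 0, 2, 17, 34, 30]
Pass 4: Select minimum 17 at index 3, swap -> [-6, 0, 2, 17, 34, 30]


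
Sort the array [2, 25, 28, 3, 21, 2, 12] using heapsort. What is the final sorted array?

Build heap: [28, 25, 12, 3, 21, 2, 2]
Extract 28: [25, 21, 12, 3, 2, 2, 28]
Extract 25: [21, 3, 12, 2, 2, 25, 28]
Extract 21: [12, 3, 2, 2, 21, 25, 28]
Extract 12: [3, 2, 2, 12, 21, 25, 28]
Extract 3: [2, 2, 3, 12, 21, 25, 28]
Extract 2: [2, 2, 3, 12, 21, 25, 28]


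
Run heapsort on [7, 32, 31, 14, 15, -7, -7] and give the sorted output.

Build heap: [32, 15, 31, 14, 7, -7, -7]
Extract 32: [31, 15, -7, 14, 7, -7, 32]
Extract 31: [15, 14, -7, -7, 7, 31, 32]
Extract 15: [14, 7, -7, -7, 15, 31, 32]
Extract 14: [7, -7, -7, 14, 15, 31, 32]
Extract 7: [-7, -7, 7, 14, 15, 31, 32]
Extract -7: [-7, -7, 7, 14, 15, 31, 32]


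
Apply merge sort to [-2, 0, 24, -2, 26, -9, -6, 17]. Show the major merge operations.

Divide and conquer:
  Merge [-2] + [0] -> [-2, 0]
  Merge [24] + [-2] -> [-2, 24]
  Merge [-2, 0] + [-2, 24] -> [-2, -2, 0, 24]
  Merge [26] + [-9] -> [-9, 26]
  Merge [-6] + [17] -> [-6, 17]
  Merge [-9, 26] + [-6, 17] -> [-9, -6, 17, 26]
  Merge [-2, -2, 0, 24] + [-9, -6, 17, 26] -> [-9, -6, -2, -2, 0, 17, 24, 26]


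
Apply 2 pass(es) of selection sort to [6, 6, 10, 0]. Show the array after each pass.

Pass 1: Select minimum 0 at index 3, swap -> [0, 6, 10, 6]
Pass 2: Select minimum 6 at index 1, swap -> [0, 6, 10, 6]


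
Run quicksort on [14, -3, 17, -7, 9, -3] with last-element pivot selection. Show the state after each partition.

Partition 1: pivot=-3 at index 2 -> [-3, -7, -3, 14, 9, 17]
Partition 2: pivot=-7 at index 0 -> [-7, -3, -3, 14, 9, 17]
Partition 3: pivot=17 at index 5 -> [-7, -3, -3, 14, 9, 17]
Partition 4: pivot=9 at index 3 -> [-7, -3, -3, 9, 14, 17]


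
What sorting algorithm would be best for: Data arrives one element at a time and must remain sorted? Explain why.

Best choice: Insertion sort
Reason: Insertion sort naturally handles online/streaming input by inserting each new element into sorted position


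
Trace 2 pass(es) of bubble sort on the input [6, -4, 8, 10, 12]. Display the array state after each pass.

After pass 1: [-4, 6, 8, 10, 12] (1 swaps)
After pass 2: [-4, 6, 8, 10, 12] (0 swaps)
Total swaps: 1


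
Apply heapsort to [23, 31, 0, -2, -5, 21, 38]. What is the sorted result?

Build heap: [38, 31, 23, -2, -5, 21, 0]
Extract 38: [31, 0, 23, -2, -5, 21, 38]
Extract 31: [23, 0, 21, -2, -5, 31, 38]
Extract 23: [21, 0, -5, -2, 23, 31, 38]
Extract 21: [0, -2, -5, 21, 23, 31, 38]
Extract 0: [-2, -5, 0, 21, 23, 31, 38]
Extract -2: [-5, -2, 0, 21, 23, 31, 38]


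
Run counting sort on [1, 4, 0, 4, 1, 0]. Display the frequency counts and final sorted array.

Count array: [2, 2, 0, 0, 2]
(count[i] = number of elements equal to i)
Cumulative count: [2, 4, 4, 4, 6]
Sorted: [0, 0, 1, 1, 4, 4]


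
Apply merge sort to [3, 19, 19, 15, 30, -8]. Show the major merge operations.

Divide and conquer:
  Merge [19] + [19] -> [19, 19]
  Merge [3] + [19, 19] -> [3, 19, 19]
  Merge [30] + [-8] -> [-8, 30]
  Merge [15] + [-8, 30] -> [-8, 15, 30]
  Merge [3, 19, 19] + [-8, 15, 30] -> [-8, 3, 15, 19, 19, 30]


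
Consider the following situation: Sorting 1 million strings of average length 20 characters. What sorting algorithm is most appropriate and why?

Best choice: MSD radix sort or Mergesort
Reason: MSD radix sort is a non-comparison sort that buckets the strings by successive character positions, running in time proportional to the total number of characters examined rather than O(n log n) string comparisons; mergesort is a stable O(n log n)-comparison alternative that works for arbitrary variable-length keys


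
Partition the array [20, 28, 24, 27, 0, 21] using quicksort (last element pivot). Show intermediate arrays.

Partition 1: pivot=21 at index 2 -> [20, 0, 21, 27, 28, 24]
Partition 2: pivot=0 at index 0 -> [0, 20, 21, 27, 28, 24]
Partition 3: pivot=24 at index 3 -> [0, 20, 21, 24, 28, 27]
Partition 4: pivot=27 at index 4 -> [0, 20, 21, 24, 27, 28]


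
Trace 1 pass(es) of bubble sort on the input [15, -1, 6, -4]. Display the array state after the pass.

After pass 1: [-1, 6, -4, 15] (3 swaps)
Total swaps: 3


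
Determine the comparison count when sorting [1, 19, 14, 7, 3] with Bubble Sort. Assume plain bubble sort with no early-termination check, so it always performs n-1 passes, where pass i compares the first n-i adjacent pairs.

Pass 1: compare adjacent pairs (0,1)..(3,4) = 4 comparison(s), 3 swap(s) -> [1, 14, 7, 3, 19]
Pass 2: compare adjacent pairs (0,1)..(2,3) = 3 comparison(s), 2 swap(s) -> [1, 7, 3, 14, 19]
Pass 3: compare adjacent pairs (0,1)..(1,2) = 2 comparison(s), 1 swap(s) -> [1, 3, 7, 14, 19]
Pass 4: compare adjacent pairs (0,1)..(0,1) = 1 comparison(s), 0 swap(s) -> [1, 3, 7, 14, 19]
Total comparisons: 4 + 3 + 2 + 1 = 10


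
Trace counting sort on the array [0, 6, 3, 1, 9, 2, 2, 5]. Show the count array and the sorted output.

Count array: [1, 1, 2, 1, 0, 1, 1, 0, 0, 1]
(count[i] = number of elements equal to i)
Cumulative count: [1, 2, 4, 5, 5, 6, 7, 7, 7, 8]
Sorted: [0, 1, 2, 2, 3, 5, 6, 9]


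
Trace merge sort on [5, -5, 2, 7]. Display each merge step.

Divide and conquer:
  Merge [5] + [-5] -> [-5, 5]
  Merge [2] + [7] -> [2, 7]
  Merge [-5, 5] + [2, 7] -> [-5, 2, 5, 7]


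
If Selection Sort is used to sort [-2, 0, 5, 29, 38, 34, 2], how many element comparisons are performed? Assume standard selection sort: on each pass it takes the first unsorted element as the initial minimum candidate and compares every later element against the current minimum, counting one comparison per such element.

Pass 1: scan indices 1..6 for the minimum = 6 comparison(s); min is -2, place at index 0 -> [-2, 0, 5, 29, 38, 34, 2]
Pass 2: scan indices 2..6 for the minimum = 5 comparison(s); min is 0, place at index 1 -> [-2, 0, 5, 29, 38, 34, 2]
Pass 3: scan indices 3..6 for the minimum = 4 comparison(s); min is 2, place at index 2 -> [-2, 0, 2, 29, 38, 34, 5]
Pass 4: scan indices 4..6 for the minimum = 3 comparison(s); min is 5, place at index 3 -> [-2, 0, 2, 5, 38, 34, 29]
Pass 5: scan indices 5..6 for the minimum = 2 comparison(s); min is 29, place at index 4 -> [-2, 0, 2, 5, 29, 34, 38]
Pass 6: scan indices 6..6 for the minimum = 1 comparison(s); min is 34, place at index 5 -> [-2, 0, 2, 5, 29, 34, 38]
Selection sort always scans the whole unsorted suffix, so the count is (n-1) + (n-2) + ... + 1 = n(n-1)/2 = 7*6/2 = 21 regardless of the input order.
Total comparisons: 6 + 5 + 4 + 3 + 2 + 1 = 21


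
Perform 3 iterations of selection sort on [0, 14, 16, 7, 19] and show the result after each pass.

Pass 1: Select minimum 0 at index 0, swap -> [0, 14, 16, 7, 19]
Pass 2: Select minimum 7 at index 3, swap -> [0, 7, 16, 14, 19]
Pass 3: Select minimum 14 at index 3, swap -> [0, 7, 14, 16, 19]


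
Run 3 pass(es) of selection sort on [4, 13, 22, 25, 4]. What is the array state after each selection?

Pass 1: Select minimum 4 at index 0, swap -> [4, 13, 22, 25, 4]
Pass 2: Select minimum 4 at index 4, swap -> [4, 4, 22, 25, 13]
Pass 3: Select minimum 13 at index 4, swap -> [4, 4, 13, 25, 22]


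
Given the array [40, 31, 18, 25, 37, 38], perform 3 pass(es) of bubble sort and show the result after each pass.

After pass 1: [31, 18, 25, 37, 38, 40] (5 swaps)
After pass 2: [18, 25, 31, 37, 38, 40] (2 swaps)
After pass 3: [18, 25, 31, 37, 38, 40] (0 swaps)
Total swaps: 7


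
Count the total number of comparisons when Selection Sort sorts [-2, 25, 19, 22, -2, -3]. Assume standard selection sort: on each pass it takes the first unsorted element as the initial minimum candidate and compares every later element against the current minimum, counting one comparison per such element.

Pass 1: scan indices 1..5 for the minimum = 5 comparison(s); min is -3, place at index 0 -> [-3, 25, 19, 22, -2, -2]
Pass 2: scan indices 2..5 for the minimum = 4 comparison(s); min is -2, place at index 1 -> [-3, -2, 19, 22, 25, -2]
Pass 3: scan indices 3..5 for the minimum = 3 comparison(s); min is -2, place at index 2 -> [-3, -2, -2, 22, 25, 19]
Pass 4: scan indices 4..5 for the minimum = 2 comparison(s); min is 19, place at index 3 -> [-3, -2, -2, 19, 25, 22]
Pass 5: scan indices 5..5 for the minimum = 1 comparison(s); min is 22, place at index 4 -> [-3, -2, -2, 19, 22, 25]
Selection sort always scans the whole unsorted suffix, so the count is (n-1) + (n-2) + ... + 1 = n(n-1)/2 = 6*5/2 = 15 regardless of the input order.
Total comparisons: 5 + 4 + 3 + 2 + 1 = 15


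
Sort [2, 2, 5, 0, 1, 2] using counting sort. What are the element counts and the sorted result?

Count array: [1, 1, 3, 0, 0, 1]
(count[i] = number of elements equal to i)
Cumulative count: [1, 2, 5, 5, 5, 6]
Sorted: [0, 1, 2, 2, 2, 5]


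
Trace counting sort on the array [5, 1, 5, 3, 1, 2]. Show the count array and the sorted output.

Count array: [0, 2, 1, 1, 0, 2]
(count[i] = number of elements equal to i)
Cumulative count: [0, 2, 3, 4, 4, 6]
Sorted: [1, 1, 2, 3, 5, 5]


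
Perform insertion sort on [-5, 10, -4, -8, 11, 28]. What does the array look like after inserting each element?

First element -5 is already 'sorted'
Insert 10: shifted 0 elements -> [-5, 10, -4, -8, 11, 28]
Insert -4: shifted 1 elements -> [-5, -4, 10, -8, 11, 28]
Insert -8: shifted 3 elements -> [-8, -5, -4, 10, 11, 28]
Insert 11: shifted 0 elements -> [-8, -5, -4, 10, 11, 28]
Insert 28: shifted 0 elements -> [-8, -5, -4, 10, 11, 28]


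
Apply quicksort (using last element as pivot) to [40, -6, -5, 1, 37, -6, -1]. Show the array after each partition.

Partition 1: pivot=-1 at index 3 -> [-6, -5, -6, -1, 37, 40, 1]
Partition 2: pivot=-6 at index 1 -> [-6, -6, -5, -1, 37, 40, 1]
Partition 3: pivot=1 at index 4 -> [-6, -6, -5, -1, 1, 40, 37]
Partition 4: pivot=37 at index 5 -> [-6, -6, -5, -1, 1, 37, 40]


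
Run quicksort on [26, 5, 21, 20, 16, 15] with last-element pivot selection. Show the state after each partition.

Partition 1: pivot=15 at index 1 -> [5, 15, 21, 20, 16, 26]
Partition 2: pivot=26 at index 5 -> [5, 15, 21, 20, 16, 26]
Partition 3: pivot=16 at index 2 -> [5, 15, 16, 20, 21, 26]
Partition 4: pivot=21 at index 4 -> [5, 15, 16, 20, 21, 26]


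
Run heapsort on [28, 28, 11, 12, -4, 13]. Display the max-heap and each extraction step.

Build heap: [28, 28, 13, 12, -4, 11]
Extract 28: [28, 12, 13, 11, -4, 28]
Extract 28: [13, 12, -4, 11, 28, 28]
Extract 13: [12, 11, -4, 13, 28, 28]
Extract 12: [11, -4, 12, 13, 28, 28]
Extract 11: [-4, 11, 12, 13, 28, 28]


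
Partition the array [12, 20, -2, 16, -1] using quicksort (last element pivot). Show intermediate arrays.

Partition 1: pivot=-1 at index 1 -> [-2, -1, 12, 16, 20]
Partition 2: pivot=20 at index 4 -> [-2, -1, 12, 16, 20]
Partition 3: pivot=16 at index 3 -> [-2, -1, 12, 16, 20]


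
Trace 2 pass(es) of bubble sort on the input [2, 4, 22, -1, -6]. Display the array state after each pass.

After pass 1: [2, 4, -1, -6, 22] (2 swaps)
After pass 2: [2, -1, -6, 4, 22] (2 swaps)
Total swaps: 4


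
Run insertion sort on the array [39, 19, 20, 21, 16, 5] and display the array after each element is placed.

First element 39 is already 'sorted'
Insert 19: shifted 1 elements -> [19, 39, 20, 21, 16, 5]
Insert 20: shifted 1 elements -> [19, 20, 39, 21, 16, 5]
Insert 21: shifted 1 elements -> [19, 20, 21, 39, 16, 5]
Insert 16: shifted 4 elements -> [16, 19, 20, 21, 39, 5]
Insert 5: shifted 5 elements -> [5, 16, 19, 20, 21, 39]


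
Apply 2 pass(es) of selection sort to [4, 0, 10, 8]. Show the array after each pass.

Pass 1: Select minimum 0 at index 1, swap -> [0, 4, 10, 8]
Pass 2: Select minimum 4 at index 1, swap -> [0, 4, 10, 8]


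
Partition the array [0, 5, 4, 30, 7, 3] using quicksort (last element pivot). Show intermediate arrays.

Partition 1: pivot=3 at index 1 -> [0, 3, 4, 30, 7, 5]
Partition 2: pivot=5 at index 3 -> [0, 3, 4, 5, 7, 30]
Partition 3: pivot=30 at index 5 -> [0, 3, 4, 5, 7, 30]


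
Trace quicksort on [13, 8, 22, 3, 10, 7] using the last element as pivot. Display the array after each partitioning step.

Partition 1: pivot=7 at index 1 -> [3, 7, 22, 13, 10, 8]
Partition 2: pivot=8 at index 2 -> [3, 7, 8, 13, 10, 22]
Partition 3: pivot=22 at index 5 -> [3, 7, 8, 13, 10, 22]
Partition 4: pivot=10 at index 3 -> [3, 7, 8, 10, 13, 22]


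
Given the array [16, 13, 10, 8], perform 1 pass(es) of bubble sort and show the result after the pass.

After pass 1: [13, 10, 8, 16] (3 swaps)
Total swaps: 3


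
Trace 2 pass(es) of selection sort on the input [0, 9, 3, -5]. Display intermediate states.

Pass 1: Select minimum -5 at index 3, swap -> [-5, 9, 3, 0]
Pass 2: Select minimum 0 at index 3, swap -> [-5, 0, 3, 9]


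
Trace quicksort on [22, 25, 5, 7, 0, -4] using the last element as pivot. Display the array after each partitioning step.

Partition 1: pivot=-4 at index 0 -> [-4, 25, 5, 7, 0, 22]
Partition 2: pivot=22 at index 4 -> [-4, 5, 7, 0, 22, 25]
Partition 3: pivot=0 at index 1 -> [-4, 0, 7, 5, 22, 25]
Partition 4: pivot=5 at index 2 -> [-4, 0, 5, 7, 22, 25]


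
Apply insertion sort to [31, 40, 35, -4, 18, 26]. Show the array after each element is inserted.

First element 31 is already 'sorted'
Insert 40: shifted 0 elements -> [31, 40, 35, -4, 18, 26]
Insert 35: shifted 1 elements -> [31, 35, 40, -4, 18, 26]
Insert -4: shifted 3 elements -> [-4, 31, 35, 40, 18, 26]
Insert 18: shifted 3 elements -> [-4, 18, 31, 35, 40, 26]
Insert 26: shifted 3 elements -> [-4, 18, 26, 31, 35, 40]


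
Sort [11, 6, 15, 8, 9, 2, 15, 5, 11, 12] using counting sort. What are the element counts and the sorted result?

Count array: [0, 0, 1, 0, 0, 1, 1, 0, 1, 1, 0, 2, 1, 0, 0, 2]
(count[i] = number of elements equal to i)
Cumulative count: [0, 0, 1, 1, 1, 2, 3, 3, 4, 5, 5, 7, 8, 8, 8, 10]
Sorted: [2, 5, 6, 8, 9, 11, 11, 12, 15, 15]


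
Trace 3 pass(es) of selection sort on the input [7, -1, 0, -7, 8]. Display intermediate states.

Pass 1: Select minimum -7 at index 3, swap -> [-7, -1, 0, 7, 8]
Pass 2: Select minimum -1 at index 1, swap -> [-7, -1, 0, 7, 8]
Pass 3: Select minimum 0 at index 2, swap -> [-7, -1, 0, 7, 8]


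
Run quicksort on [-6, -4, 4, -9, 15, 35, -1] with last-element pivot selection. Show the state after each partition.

Partition 1: pivot=-1 at index 3 -> [-6, -4, -9, -1, 15, 35, 4]
Partition 2: pivot=-9 at index 0 -> [-9, -4, -6, -1, 15, 35, 4]
Partition 3: pivot=-6 at index 1 -> [-9, -6, -4, -1, 15, 35, 4]
Partition 4: pivot=4 at index 4 -> [-9, -6, -4, -1, 4, 35, 15]
Partition 5: pivot=15 at index 5 -> [-9, -6, -4, -1, 4, 15, 35]


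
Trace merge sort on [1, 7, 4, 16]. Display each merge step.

Divide and conquer:
  Merge [1] + [7] -> [1, 7]
  Merge [4] + [16] -> [4, 16]
  Merge [1, 7] + [4, 16] -> [1, 4, 7, 16]


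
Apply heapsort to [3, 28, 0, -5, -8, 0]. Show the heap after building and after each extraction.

Build heap: [28, 3, 0, -5, -8, 0]
Extract 28: [3, 0, 0, -5, -8, 28]
Extract 3: [0, -5, 0, -8, 3, 28]
Extract 0: [0, -5, -8, 0, 3, 28]
Extract 0: [-5, -8, 0, 0, 3, 28]
Extract -5: [-8, -5, 0, 0, 3, 28]


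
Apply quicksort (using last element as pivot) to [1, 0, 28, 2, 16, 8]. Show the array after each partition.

Partition 1: pivot=8 at index 3 -> [1, 0, 2, 8, 16, 28]
Partition 2: pivot=2 at index 2 -> [1, 0, 2, 8, 16, 28]
Partition 3: pivot=0 at index 0 -> [0, 1, 2, 8, 16, 28]
Partition 4: pivot=28 at index 5 -> [0, 1, 2, 8, 16, 28]


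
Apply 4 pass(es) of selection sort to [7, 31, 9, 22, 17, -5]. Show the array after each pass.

Pass 1: Select minimum -5 at index 5, swap -> [-5, 31, 9, 22, 17, 7]
Pass 2: Select minimum 7 at index 5, swap -> [-5, 7, 9, 22, 17, 31]
Pass 3: Select minimum 9 at index 2, swap -> [-5, 7, 9, 22, 17, 31]
Pass 4: Select minimum 17 at index 4, swap -> [-5, 7, 9, 17, 22, 31]


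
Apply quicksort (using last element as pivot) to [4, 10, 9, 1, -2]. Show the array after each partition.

Partition 1: pivot=-2 at index 0 -> [-2, 10, 9, 1, 4]
Partition 2: pivot=4 at index 2 -> [-2, 1, 4, 10, 9]
Partition 3: pivot=9 at index 3 -> [-2, 1, 4, 9, 10]


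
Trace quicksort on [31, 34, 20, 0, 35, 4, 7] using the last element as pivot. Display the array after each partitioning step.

Partition 1: pivot=7 at index 2 -> [0, 4, 7, 31, 35, 34, 20]
Partition 2: pivot=4 at index 1 -> [0, 4, 7, 31, 35, 34, 20]
Partition 3: pivot=20 at index 3 -> [0, 4, 7, 20, 35, 34, 31]
Partition 4: pivot=31 at index 4 -> [0, 4, 7, 20, 31, 34, 35]
Partition 5: pivot=35 at index 6 -> [0, 4, 7, 20, 31, 34, 35]


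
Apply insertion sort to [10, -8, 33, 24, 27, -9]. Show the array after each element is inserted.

First element 10 is already 'sorted'
Insert -8: shifted 1 elements -> [-8, 10, 33, 24, 27, -9]
Insert 33: shifted 0 elements -> [-8, 10, 33, 24, 27, -9]
Insert 24: shifted 1 elements -> [-8, 10, 24, 33, 27, -9]
Insert 27: shifted 1 elements -> [-8, 10, 24, 27, 33, -9]
Insert -9: shifted 5 elements -> [-9, -8, 10, 24, 27, 33]


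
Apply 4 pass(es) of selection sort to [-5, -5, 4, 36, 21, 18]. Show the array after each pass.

Pass 1: Select minimum -5 at index 0, swap -> [-5, -5, 4, 36, 21, 18]
Pass 2: Select minimum -5 at index 1, swap -> [-5, -5, 4, 36, 21, 18]
Pass 3: Select minimum 4 at index 2, swap -> [-5, -5, 4, 36, 21, 18]
Pass 4: Select minimum 18 at index 5, swap -> [-5, -5, 4, 18, 21, 36]


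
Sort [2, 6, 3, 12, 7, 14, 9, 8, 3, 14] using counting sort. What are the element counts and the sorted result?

Count array: [0, 0, 1, 2, 0, 0, 1, 1, 1, 1, 0, 0, 1, 0, 2]
(count[i] = number of elements equal to i)
Cumulative count: [0, 0, 1, 3, 3, 3, 4, 5, 6, 7, 7, 7, 8, 8, 10]
Sorted: [2, 3, 3, 6, 7, 8, 9, 12, 14, 14]


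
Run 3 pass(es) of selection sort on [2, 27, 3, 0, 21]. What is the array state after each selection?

Pass 1: Select minimum 0 at index 3, swap -> [0, 27, 3, 2, 21]
Pass 2: Select minimum 2 at index 3, swap -> [0, 2, 3, 27, 21]
Pass 3: Select minimum 3 at index 2, swap -> [0, 2, 3, 27, 21]


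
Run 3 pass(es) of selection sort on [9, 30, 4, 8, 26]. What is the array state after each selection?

Pass 1: Select minimum 4 at index 2, swap -> [4, 30, 9, 8, 26]
Pass 2: Select minimum 8 at index 3, swap -> [4, 8, 9, 30, 26]
Pass 3: Select minimum 9 at index 2, swap -> [4, 8, 9, 30, 26]


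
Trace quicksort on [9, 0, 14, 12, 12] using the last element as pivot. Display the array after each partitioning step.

Partition 1: pivot=12 at index 3 -> [9, 0, 12, 12, 14]
Partition 2: pivot=12 at index 2 -> [9, 0, 12, 12, 14]
Partition 3: pivot=0 at index 0 -> [0, 9, 12, 12, 14]


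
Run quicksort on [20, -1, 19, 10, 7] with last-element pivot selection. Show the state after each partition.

Partition 1: pivot=7 at index 1 -> [-1, 7, 19, 10, 20]
Partition 2: pivot=20 at index 4 -> [-1, 7, 19, 10, 20]
Partition 3: pivot=10 at index 2 -> [-1, 7, 10, 19, 20]


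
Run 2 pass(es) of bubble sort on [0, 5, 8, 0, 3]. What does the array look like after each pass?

After pass 1: [0, 5, 0, 3, 8] (2 swaps)
After pass 2: [0, 0, 3, 5, 8] (2 swaps)
Total swaps: 4


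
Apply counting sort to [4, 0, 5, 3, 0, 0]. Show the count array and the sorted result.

Count array: [3, 0, 0, 1, 1, 1]
(count[i] = number of elements equal to i)
Cumulative count: [3, 3, 3, 4, 5, 6]
Sorted: [0, 0, 0, 3, 4, 5]


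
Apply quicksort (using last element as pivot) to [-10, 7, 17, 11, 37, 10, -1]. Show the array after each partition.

Partition 1: pivot=-1 at index 1 -> [-10, -1, 17, 11, 37, 10, 7]
Partition 2: pivot=7 at index 2 -> [-10, -1, 7, 11, 37, 10, 17]
Partition 3: pivot=17 at index 5 -> [-10, -1, 7, 11, 10, 17, 37]
Partition 4: pivot=10 at index 3 -> [-10, -1, 7, 10, 11, 17, 37]


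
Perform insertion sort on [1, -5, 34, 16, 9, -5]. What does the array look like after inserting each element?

First element 1 is already 'sorted'
Insert -5: shifted 1 elements -> [-5, 1, 34, 16, 9, -5]
Insert 34: shifted 0 elements -> [-5, 1, 34, 16, 9, -5]
Insert 16: shifted 1 elements -> [-5, 1, 16, 34, 9, -5]
Insert 9: shifted 2 elements -> [-5, 1, 9, 16, 34, -5]
Insert -5: shifted 4 elements -> [-5, -5, 1, 9, 16, 34]


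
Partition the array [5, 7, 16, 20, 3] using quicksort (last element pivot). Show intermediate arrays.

Partition 1: pivot=3 at index 0 -> [3, 7, 16, 20, 5]
Partition 2: pivot=5 at index 1 -> [3, 5, 16, 20, 7]
Partition 3: pivot=7 at index 2 -> [3, 5, 7, 20, 16]
Partition 4: pivot=16 at index 3 -> [3, 5, 7, 16, 20]


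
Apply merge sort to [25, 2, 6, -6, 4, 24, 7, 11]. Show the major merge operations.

Divide and conquer:
  Merge [25] + [2] -> [2, 25]
  Merge [6] + [-6] -> [-6, 6]
  Merge [2, 25] + [-6, 6] -> [-6, 2, 6, 25]
  Merge [4] + [24] -> [4, 24]
  Merge [7] + [11] -> [7, 11]
  Merge [4, 24] + [7, 11] -> [4, 7, 11, 24]
  Merge [-6, 2, 6, 25] + [4, 7, 11, 24] -> [-6, 2, 4, 6, 7, 11, 24, 25]


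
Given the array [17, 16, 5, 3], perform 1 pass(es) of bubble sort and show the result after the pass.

After pass 1: [16, 5, 3, 17] (3 swaps)
Total swaps: 3


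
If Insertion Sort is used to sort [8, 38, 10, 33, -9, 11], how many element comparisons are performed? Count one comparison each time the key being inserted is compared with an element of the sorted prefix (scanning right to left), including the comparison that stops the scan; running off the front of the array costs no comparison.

Insert 38: 8 <= 38 (stop) = 1 comparison(s) -> [8, 38, 10, 33, -9, 11]
Insert 10: 38 > 10 (shift), 8 <= 10 (stop) = 2 comparison(s) -> [8, 10, 38, 33, -9, 11]
Insert 33: 38 > 33 (shift), 10 <= 33 (stop) = 2 comparison(s) -> [8, 10, 33, 38, -9, 11]
Insert -9: 38 > -9 (shift), 33 > -9 (shift), 10 > -9 (shift), 8 > -9 (shift), reached front = 4 comparison(s) -> [-9, 8, 10, 33, 38, 11]
Insert 11: 38 > 11 (shift), 33 > 11 (shift), 10 <= 11 (stop) = 3 comparison(s) -> [-9, 8, 10, 11, 33, 38]
Total comparisons: 1 + 2 + 2 + 4 + 3 = 12


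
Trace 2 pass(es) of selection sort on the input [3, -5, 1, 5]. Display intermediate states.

Pass 1: Select minimum -5 at index 1, swap -> [-5, 3, 1, 5]
Pass 2: Select minimum 1 at index 2, swap -> [-5, 1, 3, 5]


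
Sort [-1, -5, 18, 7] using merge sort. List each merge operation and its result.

Divide and conquer:
  Merge [-1] + [-5] -> [-5, -1]
  Merge [18] + [7] -> [7, 18]
  Merge [-5, -1] + [7, 18] -> [-5, -1, 7, 18]


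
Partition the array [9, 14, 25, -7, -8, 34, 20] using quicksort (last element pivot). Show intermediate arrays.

Partition 1: pivot=20 at index 4 -> [9, 14, -7, -8, 20, 34, 25]
Partition 2: pivot=-8 at index 0 -> [-8, 14, -7, 9, 20, 34, 25]
Partition 3: pivot=9 at index 2 -> [-8, -7, 9, 14, 20, 34, 25]
Partition 4: pivot=25 at index 5 -> [-8, -7, 9, 14, 20, 25, 34]


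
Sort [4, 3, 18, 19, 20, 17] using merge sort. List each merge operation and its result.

Divide and conquer:
  Merge [3] + [18] -> [3, 18]
  Merge [4] + [3, 18] -> [3, 4, 18]
  Merge [20] + [17] -> [17, 20]
  Merge [19] + [17, 20] -> [17, 19, 20]
  Merge [3, 4, 18] + [17, 19, 20] -> [3, 4, 17, 18, 19, 20]


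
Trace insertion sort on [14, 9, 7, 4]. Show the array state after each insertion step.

First element 14 is already 'sorted'
Insert 9: shifted 1 elements -> [9, 14, 7, 4]
Insert 7: shifted 2 elements -> [7, 9, 14, 4]
Insert 4: shifted 3 elements -> [4, 7, 9, 14]


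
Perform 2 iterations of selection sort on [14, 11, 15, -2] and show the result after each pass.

Pass 1: Select minimum -2 at index 3, swap -> [-2, 11, 15, 14]
Pass 2: Select minimum 11 at index 1, swap -> [-2, 11, 15, 14]


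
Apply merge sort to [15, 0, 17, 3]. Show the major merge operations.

Divide and conquer:
  Merge [15] + [0] -> [0, 15]
  Merge [17] + [3] -> [3, 17]
  Merge [0, 15] + [3, 17] -> [0, 3, 15, 17]


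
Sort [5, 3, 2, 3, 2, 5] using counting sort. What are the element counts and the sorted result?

Count array: [0, 0, 2, 2, 0, 2]
(count[i] = number of elements equal to i)
Cumulative count: [0, 0, 2, 4, 4, 6]
Sorted: [2, 2, 3, 3, 5, 5]


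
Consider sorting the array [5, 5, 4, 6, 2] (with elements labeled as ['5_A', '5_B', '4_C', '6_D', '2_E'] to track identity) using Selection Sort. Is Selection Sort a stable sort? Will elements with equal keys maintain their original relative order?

Trace Selection Sort on the labeled array (the key is the number; the letter only tracks identity):
  Pass 1: minimum of unsorted part is 2_E at index 4; swap it with 5_A at index 0 -> [2_E, 5_B, 4_C, 6_D, 5_A]
  Pass 2: minimum of unsorted part is 4_C at index 2; swap it with 5_B at index 1 -> [2_E, 4_C, 5_B, 6_D, 5_A]
  Pass 3: minimum 5_B is already at index 2; no swap -> [2_E, 4_C, 5_B, 6_D, 5_A]
  Pass 4: minimum of unsorted part is 5_A at index 4; swap it with 6_D at index 3 -> [2_E, 4_C, 5_B, 5_A, 6_D]
Final order: [2_E, 4_C, 5_B, 5_A, 6_D]
Equal keys:
  value 5: originally 5_A, 5_B; after sorting 5_B, 5_A -> order changed
Equal keys were reordered, so Selection Sort is not stable: the long-range swap that moves the minimum into place can carry an element past an equal key. (One such input is enough; an unstable sort may happen to preserve order on other inputs, but it gives no guarantee.)
Answer: Not stable


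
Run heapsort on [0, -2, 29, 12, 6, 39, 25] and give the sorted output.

Build heap: [39, 12, 29, -2, 6, 0, 25]
Extract 39: [29, 12, 25, -2, 6, 0, 39]
Extract 29: [25, 12, 0, -2, 6, 29, 39]
Extract 25: [12, 6, 0, -2, 25, 29, 39]
Extract 12: [6, -2, 0, 12, 25, 29, 39]
Extract 6: [0, -2, 6, 12, 25, 29, 39]
Extract 0: [-2, 0, 6, 12, 25, 29, 39]


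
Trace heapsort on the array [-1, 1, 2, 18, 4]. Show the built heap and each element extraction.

Build heap: [18, 4, 2, 1, -1]
Extract 18: [4, 1, 2, -1, 18]
Extract 4: [2, 1, -1, 4, 18]
Extract 2: [1, -1, 2, 4, 18]
Extract 1: [-1, 1, 2, 4, 18]


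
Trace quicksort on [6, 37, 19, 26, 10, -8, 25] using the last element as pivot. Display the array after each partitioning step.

Partition 1: pivot=25 at index 4 -> [6, 19, 10, -8, 25, 26, 37]
Partition 2: pivot=-8 at index 0 -> [-8, 19, 10, 6, 25, 26, 37]
Partition 3: pivot=6 at index 1 -> [-8, 6, 10, 19, 25, 26, 37]
Partition 4: pivot=19 at index 3 -> [-8, 6, 10, 19, 25, 26, 37]
Partition 5: pivot=37 at index 6 -> [-8, 6, 10, 19, 25, 26, 37]


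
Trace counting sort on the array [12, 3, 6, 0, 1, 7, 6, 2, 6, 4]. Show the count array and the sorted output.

Count array: [1, 1, 1, 1, 1, 0, 3, 1, 0, 0, 0, 0, 1]
(count[i] = number of elements equal to i)
Cumulative count: [1, 2, 3, 4, 5, 5, 8, 9, 9, 9, 9, 9, 10]
Sorted: [0, 1, 2, 3, 4, 6, 6, 6, 7, 12]


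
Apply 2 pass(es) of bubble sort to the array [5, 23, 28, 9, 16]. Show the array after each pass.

After pass 1: [5, 23, 9, 16, 28] (2 swaps)
After pass 2: [5, 9, 16, 23, 28] (2 swaps)
Total swaps: 4


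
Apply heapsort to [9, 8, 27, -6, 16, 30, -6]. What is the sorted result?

Build heap: [30, 16, 27, -6, 8, 9, -6]
Extract 30: [27, 16, 9, -6, 8, -6, 30]
Extract 27: [16, 8, 9, -6, -6, 27, 30]
Extract 16: [9, 8, -6, -6, 16, 27, 30]
Extract 9: [8, -6, -6, 9, 16, 27, 30]
Extract 8: [-6, -6, 8, 9, 16, 27, 30]
Extract -6: [-6, -6, 8, 9, 16, 27, 30]


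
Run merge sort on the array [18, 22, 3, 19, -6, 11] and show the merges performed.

Divide and conquer:
  Merge [22] + [3] -> [3, 22]
  Merge [18] + [3, 22] -> [3, 18, 22]
  Merge [-6] + [11] -> [-6, 11]
  Merge [19] + [-6, 11] -> [-6, 11, 19]
  Merge [3, 18, 22] + [-6, 11, 19] -> [-6, 3, 11, 18, 19, 22]


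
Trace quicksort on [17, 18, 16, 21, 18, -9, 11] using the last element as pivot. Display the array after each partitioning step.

Partition 1: pivot=11 at index 1 -> [-9, 11, 16, 21, 18, 17, 18]
Partition 2: pivot=18 at index 5 -> [-9, 11, 16, 18, 17, 18, 21]
Partition 3: pivot=17 at index 3 -> [-9, 11, 16, 17, 18, 18, 21]


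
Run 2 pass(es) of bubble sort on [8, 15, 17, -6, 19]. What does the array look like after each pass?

After pass 1: [8, 15, -6, 17, 19] (1 swaps)
After pass 2: [8, -6, 15, 17, 19] (1 swaps)
Total swaps: 2


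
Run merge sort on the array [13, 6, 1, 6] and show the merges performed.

Divide and conquer:
  Merge [13] + [6] -> [6, 13]
  Merge [1] + [6] -> [1, 6]
  Merge [6, 13] + [1, 6] -> [1, 6, 6, 13]


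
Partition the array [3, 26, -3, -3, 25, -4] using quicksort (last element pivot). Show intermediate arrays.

Partition 1: pivot=-4 at index 0 -> [-4, 26, -3, -3, 25, 3]
Partition 2: pivot=3 at index 3 -> [-4, -3, -3, 3, 25, 26]
Partition 3: pivot=-3 at index 2 -> [-4, -3, -3, 3, 25, 26]
Partition 4: pivot=26 at index 5 -> [-4, -3, -3, 3, 25, 26]


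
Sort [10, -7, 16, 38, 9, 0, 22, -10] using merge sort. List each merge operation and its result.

Divide and conquer:
  Merge [10] + [-7] -> [-7, 10]
  Merge [16] + [38] -> [16, 38]
  Merge [-7, 10] + [16, 38] -> [-7, 10, 16, 38]
  Merge [9] + [0] -> [0, 9]
  Merge [22] + [-10] -> [-10, 22]
  Merge [0, 9] + [-10, 22] -> [-10, 0, 9, 22]
  Merge [-7, 10, 16, 38] + [-10, 0, 9, 22] -> [-10, -7, 0, 9, 10, 16, 22, 38]


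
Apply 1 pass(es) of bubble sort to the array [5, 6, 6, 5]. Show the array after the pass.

After pass 1: [5, 6, 5, 6] (1 swaps)
Total swaps: 1


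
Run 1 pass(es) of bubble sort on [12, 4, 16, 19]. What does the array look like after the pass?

After pass 1: [4, 12, 16, 19] (1 swaps)
Total swaps: 1


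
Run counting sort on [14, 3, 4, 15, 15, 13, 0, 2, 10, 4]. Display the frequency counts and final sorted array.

Count array: [1, 0, 1, 1, 2, 0, 0, 0, 0, 0, 1, 0, 0, 1, 1, 2]
(count[i] = number of elements equal to i)
Cumulative count: [1, 1, 2, 3, 5, 5, 5, 5, 5, 5, 6, 6, 6, 7, 8, 10]
Sorted: [0, 2, 3, 4, 4, 10, 13, 14, 15, 15]


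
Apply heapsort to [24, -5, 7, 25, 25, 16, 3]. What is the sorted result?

Build heap: [25, 25, 16, -5, 24, 7, 3]
Extract 25: [25, 24, 16, -5, 3, 7, 25]
Extract 25: [24, 7, 16, -5, 3, 25, 25]
Extract 24: [16, 7, 3, -5, 24, 25, 25]
Extract 16: [7, -5, 3, 16, 24, 25, 25]
Extract 7: [3, -5, 7, 16, 24, 25, 25]
Extract 3: [-5, 3, 7, 16, 24, 25, 25]


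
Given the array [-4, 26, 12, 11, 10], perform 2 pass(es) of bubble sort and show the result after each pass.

After pass 1: [-4, 12, 11, 10, 26] (3 swaps)
After pass 2: [-4, 11, 10, 12, 26] (2 swaps)
Total swaps: 5


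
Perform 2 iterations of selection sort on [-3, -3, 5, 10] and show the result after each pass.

Pass 1: Select minimum -3 at index 0, swap -> [-3, -3, 5, 10]
Pass 2: Select minimum -3 at index 1, swap -> [-3, -3, 5, 10]


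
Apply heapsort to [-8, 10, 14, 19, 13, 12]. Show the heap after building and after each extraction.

Build heap: [19, 13, 14, 10, -8, 12]
Extract 19: [14, 13, 12, 10, -8, 19]
Extract 14: [13, 10, 12, -8, 14, 19]
Extract 13: [12, 10, -8, 13, 14, 19]
Extract 12: [10, -8, 12, 13, 14, 19]
Extract 10: [-8, 10, 12, 13, 14, 19]


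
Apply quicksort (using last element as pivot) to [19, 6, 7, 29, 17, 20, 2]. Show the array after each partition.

Partition 1: pivot=2 at index 0 -> [2, 6, 7, 29, 17, 20, 19]
Partition 2: pivot=19 at index 4 -> [2, 6, 7, 17, 19, 20, 29]
Partition 3: pivot=17 at index 3 -> [2, 6, 7, 17, 19, 20, 29]
Partition 4: pivot=7 at index 2 -> [2, 6, 7, 17, 19, 20, 29]
Partition 5: pivot=29 at index 6 -> [2, 6, 7, 17, 19, 20, 29]


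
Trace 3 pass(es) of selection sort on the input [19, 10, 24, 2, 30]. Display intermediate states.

Pass 1: Select minimum 2 at index 3, swap -> [2, 10, 24, 19, 30]
Pass 2: Select minimum 10 at index 1, swap -> [2, 10, 24, 19, 30]
Pass 3: Select minimum 19 at index 3, swap -> [2, 10, 19, 24, 30]


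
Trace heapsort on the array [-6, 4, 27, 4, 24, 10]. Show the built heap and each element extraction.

Build heap: [27, 24, 10, 4, 4, -6]
Extract 27: [24, 4, 10, -6, 4, 27]
Extract 24: [10, 4, 4, -6, 24, 27]
Extract 10: [4, -6, 4, 10, 24, 27]
Extract 4: [4, -6, 4, 10, 24, 27]
Extract 4: [-6, 4, 4, 10, 24, 27]


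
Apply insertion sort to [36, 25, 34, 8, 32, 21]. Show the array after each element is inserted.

First element 36 is already 'sorted'
Insert 25: shifted 1 elements -> [25, 36, 34, 8, 32, 21]
Insert 34: shifted 1 elements -> [25, 34, 36, 8, 32, 21]
Insert 8: shifted 3 elements -> [8, 25, 34, 36, 32, 21]
Insert 32: shifted 2 elements -> [8, 25, 32, 34, 36, 21]
Insert 21: shifted 4 elements -> [8, 21, 25, 32, 34, 36]


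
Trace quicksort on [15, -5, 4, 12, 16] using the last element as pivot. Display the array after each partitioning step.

Partition 1: pivot=16 at index 4 -> [15, -5, 4, 12, 16]
Partition 2: pivot=12 at index 2 -> [-5, 4, 12, 15, 16]
Partition 3: pivot=4 at index 1 -> [-5, 4, 12, 15, 16]


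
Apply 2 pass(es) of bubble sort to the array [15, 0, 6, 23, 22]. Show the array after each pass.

After pass 1: [0, 6, 15, 22, 23] (3 swaps)
After pass 2: [0, 6, 15, 22, 23] (0 swaps)
Total swaps: 3


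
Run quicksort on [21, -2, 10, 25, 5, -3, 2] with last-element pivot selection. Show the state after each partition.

Partition 1: pivot=2 at index 2 -> [-2, -3, 2, 25, 5, 21, 10]
Partition 2: pivot=-3 at index 0 -> [-3, -2, 2, 25, 5, 21, 10]
Partition 3: pivot=10 at index 4 -> [-3, -2, 2, 5, 10, 21, 25]
Partition 4: pivot=25 at index 6 -> [-3, -2, 2, 5, 10, 21, 25]


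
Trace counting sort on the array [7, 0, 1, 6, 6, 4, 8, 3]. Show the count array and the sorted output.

Count array: [1, 1, 0, 1, 1, 0, 2, 1, 1]
(count[i] = number of elements equal to i)
Cumulative count: [1, 2, 2, 3, 4, 4, 6, 7, 8]
Sorted: [0, 1, 3, 4, 6, 6, 7, 8]


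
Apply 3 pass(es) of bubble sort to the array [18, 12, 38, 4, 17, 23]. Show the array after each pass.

After pass 1: [12, 18, 4, 17, 23, 38] (4 swaps)
After pass 2: [12, 4, 17, 18, 23, 38] (2 swaps)
After pass 3: [4, 12, 17, 18, 23, 38] (1 swaps)
Total swaps: 7


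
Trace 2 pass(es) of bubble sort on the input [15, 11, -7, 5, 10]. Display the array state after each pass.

After pass 1: [11, -7, 5, 10, 15] (4 swaps)
After pass 2: [-7, 5, 10, 11, 15] (3 swaps)
Total swaps: 7


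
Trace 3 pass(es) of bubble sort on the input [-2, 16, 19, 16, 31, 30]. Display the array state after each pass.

After pass 1: [-2, 16, 16, 19, 30, 31] (2 swaps)
After pass 2: [-2, 16, 16, 19, 30, 31] (0 swaps)
After pass 3: [-2, 16, 16, 19, 30, 31] (0 swaps)
Total swaps: 2


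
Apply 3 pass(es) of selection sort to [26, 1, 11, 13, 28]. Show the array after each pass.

Pass 1: Select minimum 1 at index 1, swap -> [1, 26, 11, 13, 28]
Pass 2: Select minimum 11 at index 2, swap -> [1, 11, 26, 13, 28]
Pass 3: Select minimum 13 at index 3, swap -> [1, 11, 13, 26, 28]


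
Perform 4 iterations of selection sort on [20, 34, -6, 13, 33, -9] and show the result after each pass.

Pass 1: Select minimum -9 at index 5, swap -> [-9, 34, -6, 13, 33, 20]
Pass 2: Select minimum -6 at index 2, swap -> [-9, -6, 34, 13, 33, 20]
Pass 3: Select minimum 13 at index 3, swap -> [-9, -6, 13, 34, 33, 20]
Pass 4: Select minimum 20 at index 5, swap -> [-9, -6, 13, 20, 33, 34]


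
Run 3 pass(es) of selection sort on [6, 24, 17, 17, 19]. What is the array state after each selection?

Pass 1: Select minimum 6 at index 0, swap -> [6, 24, 17, 17, 19]
Pass 2: Select minimum 17 at index 2, swap -> [6, 17, 24, 17, 19]
Pass 3: Select minimum 17 at index 3, swap -> [6, 17, 17, 24, 19]


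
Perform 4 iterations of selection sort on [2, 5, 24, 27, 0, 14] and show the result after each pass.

Pass 1: Select minimum 0 at index 4, swap -> [0, 5, 24, 27, 2, 14]
Pass 2: Select minimum 2 at index 4, swap -> [0, 2, 24, 27, 5, 14]
Pass 3: Select minimum 5 at index 4, swap -> [0, 2, 5, 27, 24, 14]
Pass 4: Select minimum 14 at index 5, swap -> [0, 2, 5, 14, 24, 27]


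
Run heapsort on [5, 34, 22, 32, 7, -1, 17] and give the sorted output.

Build heap: [34, 32, 22, 5, 7, -1, 17]
Extract 34: [32, 17, 22, 5, 7, -1, 34]
Extract 32: [22, 17, -1, 5, 7, 32, 34]
Extract 22: [17, 7, -1, 5, 22, 32, 34]
Extract 17: [7, 5, -1, 17, 22, 32, 34]
Extract 7: [5, -1, 7, 17, 22, 32, 34]
Extract 5: [-1, 5, 7, 17, 22, 32, 34]


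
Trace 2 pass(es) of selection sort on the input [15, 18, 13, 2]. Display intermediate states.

Pass 1: Select minimum 2 at index 3, swap -> [2, 18, 13, 15]
Pass 2: Select minimum 13 at index 2, swap -> [2, 13, 18, 15]


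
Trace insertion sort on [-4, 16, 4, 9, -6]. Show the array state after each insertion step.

First element -4 is already 'sorted'
Insert 16: shifted 0 elements -> [-4, 16, 4, 9, -6]
Insert 4: shifted 1 elements -> [-4, 4, 16, 9, -6]
Insert 9: shifted 1 elements -> [-4, 4, 9, 16, -6]
Insert -6: shifted 4 elements -> [-6, -4, 4, 9, 16]


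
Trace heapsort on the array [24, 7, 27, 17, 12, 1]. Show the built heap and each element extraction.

Build heap: [27, 17, 24, 7, 12, 1]
Extract 27: [24, 17, 1, 7, 12, 27]
Extract 24: [17, 12, 1, 7, 24, 27]
Extract 17: [12, 7, 1, 17, 24, 27]
Extract 12: [7, 1, 12, 17, 24, 27]
Extract 7: [1, 7, 12, 17, 24, 27]


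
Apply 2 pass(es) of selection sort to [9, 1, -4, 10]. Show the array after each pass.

Pass 1: Select minimum -4 at index 2, swap -> [-4, 1, 9, 10]
Pass 2: Select minimum 1 at index 1, swap -> [-4, 1, 9, 10]


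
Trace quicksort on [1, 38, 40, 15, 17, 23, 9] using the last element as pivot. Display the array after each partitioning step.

Partition 1: pivot=9 at index 1 -> [1, 9, 40, 15, 17, 23, 38]
Partition 2: pivot=38 at index 5 -> [1, 9, 15, 17, 23, 38, 40]
Partition 3: pivot=23 at index 4 -> [1, 9, 15, 17, 23, 38, 40]
Partition 4: pivot=17 at index 3 -> [1, 9, 15, 17, 23, 38, 40]


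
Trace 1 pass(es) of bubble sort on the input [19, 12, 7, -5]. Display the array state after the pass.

After pass 1: [12, 7, -5, 19] (3 swaps)
Total swaps: 3


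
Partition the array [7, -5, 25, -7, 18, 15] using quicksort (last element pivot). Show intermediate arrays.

Partition 1: pivot=15 at index 3 -> [7, -5, -7, 15, 18, 25]
Partition 2: pivot=-7 at index 0 -> [-7, -5, 7, 15, 18, 25]
Partition 3: pivot=7 at index 2 -> [-7, -5, 7, 15, 18, 25]
Partition 4: pivot=25 at index 5 -> [-7, -5, 7, 15, 18, 25]
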